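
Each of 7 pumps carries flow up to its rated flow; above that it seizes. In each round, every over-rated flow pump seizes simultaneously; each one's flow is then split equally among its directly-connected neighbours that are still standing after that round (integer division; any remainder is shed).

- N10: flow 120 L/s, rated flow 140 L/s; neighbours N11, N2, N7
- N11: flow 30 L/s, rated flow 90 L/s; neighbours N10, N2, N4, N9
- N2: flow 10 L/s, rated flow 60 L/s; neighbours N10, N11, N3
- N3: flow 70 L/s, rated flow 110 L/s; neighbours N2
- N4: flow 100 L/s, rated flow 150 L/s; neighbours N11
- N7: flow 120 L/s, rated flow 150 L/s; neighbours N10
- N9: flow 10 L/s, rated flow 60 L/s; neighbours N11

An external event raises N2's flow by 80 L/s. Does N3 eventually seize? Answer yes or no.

Round 1 — N2 at 90 > 60. N2 seizes.
  N2 sheds 90 L/s to N10, N11, N3: 30 each.
    N10: 120+30 = 150 > 140
    N11: 30+30 = 60 ≤ 90
    N3: 70+30 = 100 ≤ 110
Round 2 — N10 seizes.
  N10 sheds 150 L/s to N11, N7: 75 each.
    N11: 60+75 = 135 > 90
    N7: 120+75 = 195 > 150
Round 3 — N11, N7 seize.
  N11 sheds 135 L/s to N4, N9: 67 each (1 lost).
    N4: 100+67 = 167 > 150
    N9: 10+67 = 77 > 60
  N7 sheds 195 L/s: no online neighbours, lost.
Round 4 — N4, N9 seize.
  N4 sheds 167 L/s: no online neighbours, lost.
  N9 sheds 77 L/s: no online neighbours, lost.
No further seizures.

no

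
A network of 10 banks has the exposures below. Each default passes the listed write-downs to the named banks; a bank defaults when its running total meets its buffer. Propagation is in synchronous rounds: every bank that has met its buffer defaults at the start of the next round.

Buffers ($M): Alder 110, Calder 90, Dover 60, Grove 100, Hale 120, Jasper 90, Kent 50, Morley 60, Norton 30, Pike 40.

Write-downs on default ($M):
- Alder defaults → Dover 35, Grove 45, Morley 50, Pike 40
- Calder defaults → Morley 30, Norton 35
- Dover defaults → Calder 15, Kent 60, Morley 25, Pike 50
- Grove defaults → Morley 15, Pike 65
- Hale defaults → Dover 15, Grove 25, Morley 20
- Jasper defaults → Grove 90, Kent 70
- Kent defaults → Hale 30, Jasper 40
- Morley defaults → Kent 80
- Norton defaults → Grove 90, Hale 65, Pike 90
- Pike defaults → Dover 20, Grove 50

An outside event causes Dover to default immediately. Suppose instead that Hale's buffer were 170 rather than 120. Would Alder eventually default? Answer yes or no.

no

With Hale's buffer at 170:
Round 1 — Dover defaults (initial).
  Calder: +15 → 15 < 90
  Kent: +60 → 60 ≥ 50
  Morley: +25 → 25 < 60
  Pike: +50 → 50 ≥ 40
Round 2 — Kent, Pike default.
  Grove: +50 → 50 < 100
  Hale: +30 → 30 < 170
  Jasper: +40 → 40 < 90
No further defaults.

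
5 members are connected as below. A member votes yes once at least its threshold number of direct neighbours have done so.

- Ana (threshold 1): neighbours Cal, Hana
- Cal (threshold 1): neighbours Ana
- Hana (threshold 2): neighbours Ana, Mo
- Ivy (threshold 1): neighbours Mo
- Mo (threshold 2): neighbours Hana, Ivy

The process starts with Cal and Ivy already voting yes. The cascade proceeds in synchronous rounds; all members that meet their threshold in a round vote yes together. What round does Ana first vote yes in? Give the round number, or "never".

2

Round 1 — Cal, Ivy vote yes (initial).
Round 2 — checking thresholds:
  Ana: 1 of 2 neighbours ≥ 1, votes yes.
  Mo: 1 of 2 neighbours < 2, holds.
Round 3 — no new yes votes; cascade stops.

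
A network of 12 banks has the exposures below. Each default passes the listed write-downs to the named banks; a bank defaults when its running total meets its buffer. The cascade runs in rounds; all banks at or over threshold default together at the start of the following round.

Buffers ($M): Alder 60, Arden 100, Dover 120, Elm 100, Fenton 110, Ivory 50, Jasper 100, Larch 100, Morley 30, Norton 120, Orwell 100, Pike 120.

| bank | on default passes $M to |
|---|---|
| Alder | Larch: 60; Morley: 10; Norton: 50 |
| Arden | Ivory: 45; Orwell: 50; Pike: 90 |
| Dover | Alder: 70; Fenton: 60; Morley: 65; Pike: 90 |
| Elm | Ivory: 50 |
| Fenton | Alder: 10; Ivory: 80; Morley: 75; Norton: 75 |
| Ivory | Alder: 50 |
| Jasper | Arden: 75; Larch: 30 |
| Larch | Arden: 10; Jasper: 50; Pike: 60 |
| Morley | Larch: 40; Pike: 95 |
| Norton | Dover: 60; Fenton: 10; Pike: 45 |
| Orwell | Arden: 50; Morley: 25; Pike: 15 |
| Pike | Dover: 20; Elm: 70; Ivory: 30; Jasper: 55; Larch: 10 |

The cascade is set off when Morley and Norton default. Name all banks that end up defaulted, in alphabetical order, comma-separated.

Morley, Norton, Pike

Round 1 — Morley, Norton default (initial).
  Dover: +60 → 60 < 120
  Fenton: +10 → 10 < 110
  Larch: +40 → 40 < 100
  Pike: +95+45 → 140 ≥ 120
Round 2 — Pike defaults.
  Dover: +20 → 80 < 120
  Elm: +70 → 70 < 100
  Ivory: +30 → 30 < 50
  Jasper: +55 → 55 < 100
  Larch: +10 → 50 < 100
No further defaults.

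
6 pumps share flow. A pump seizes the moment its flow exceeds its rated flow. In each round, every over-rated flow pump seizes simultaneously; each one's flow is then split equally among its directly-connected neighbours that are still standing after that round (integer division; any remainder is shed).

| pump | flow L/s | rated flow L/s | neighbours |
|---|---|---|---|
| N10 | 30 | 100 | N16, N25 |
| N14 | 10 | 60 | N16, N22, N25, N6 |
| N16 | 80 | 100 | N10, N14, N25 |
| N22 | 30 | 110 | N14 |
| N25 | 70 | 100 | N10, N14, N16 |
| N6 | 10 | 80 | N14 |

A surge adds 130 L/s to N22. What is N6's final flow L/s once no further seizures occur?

66

Round 1 — N22 at 160 > 110. N22 seizes.
  N22 sheds 160 L/s to N14: 160 each.
    N14: 10+160 = 170 > 60
Round 2 — N14 seizes.
  N14 sheds 170 L/s to N16, N25, N6: 56 each (2 lost).
    N16: 80+56 = 136 > 100
    N25: 70+56 = 126 > 100
    N6: 10+56 = 66 ≤ 80
Round 3 — N16, N25 seize.
  N16 sheds 136 L/s to N10: 136 each.
    N10: 30+136 = 166 > 100
  N25 sheds 126 L/s to N10: 126 each.
    N10: 166+126 = 292 > 100
Round 4 — N10 seizes.
  N10 sheds 292 L/s: no online neighbours, lost.
No further seizures.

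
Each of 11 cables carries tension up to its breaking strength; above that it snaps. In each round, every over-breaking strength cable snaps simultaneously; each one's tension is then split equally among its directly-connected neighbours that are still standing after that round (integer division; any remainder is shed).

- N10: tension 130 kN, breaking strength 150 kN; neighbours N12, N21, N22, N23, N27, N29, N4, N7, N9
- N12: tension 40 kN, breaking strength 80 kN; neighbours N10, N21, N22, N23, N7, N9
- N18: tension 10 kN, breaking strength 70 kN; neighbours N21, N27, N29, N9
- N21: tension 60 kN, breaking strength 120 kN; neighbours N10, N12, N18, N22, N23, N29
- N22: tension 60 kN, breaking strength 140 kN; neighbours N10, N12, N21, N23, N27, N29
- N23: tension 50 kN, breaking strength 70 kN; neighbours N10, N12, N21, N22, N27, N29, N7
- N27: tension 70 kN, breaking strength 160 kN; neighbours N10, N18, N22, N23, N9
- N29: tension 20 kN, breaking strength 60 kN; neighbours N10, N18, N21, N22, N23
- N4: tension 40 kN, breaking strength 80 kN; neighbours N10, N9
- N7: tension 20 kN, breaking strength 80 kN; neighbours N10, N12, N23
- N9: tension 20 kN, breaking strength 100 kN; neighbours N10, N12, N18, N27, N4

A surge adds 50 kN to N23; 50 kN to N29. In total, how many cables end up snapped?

Round 1 — N23 at 100 > 70; N29 at 70 > 60. N23, N29 snap.
  N23 sheds 100 kN to N10, N12, N21, N22, N27, N7: 16 each (4 lost).
    N10: 130+16 = 146 ≤ 150
    N12: 40+16 = 56 ≤ 80
    N21: 60+16 = 76 ≤ 120
    N22: 60+16 = 76 ≤ 140
    N27: 70+16 = 86 ≤ 160
    N7: 20+16 = 36 ≤ 80
  N29 sheds 70 kN to N10, N18, N21, N22: 17 each (2 lost).
    N10: 146+17 = 163 > 150
    N18: 10+17 = 27 ≤ 70
    N21: 76+17 = 93 ≤ 120
    N22: 76+17 = 93 ≤ 140
Round 2 — N10 snaps.
  N10 sheds 163 kN to N12, N21, N22, N27, N4, N7, N9: 23 each (2 lost).
    N12: 56+23 = 79 ≤ 80
    N21: 93+23 = 116 ≤ 120
    N22: 93+23 = 116 ≤ 140
    N27: 86+23 = 109 ≤ 160
    N4: 40+23 = 63 ≤ 80
    N7: 36+23 = 59 ≤ 80
    N9: 20+23 = 43 ≤ 100
No further breaks.

3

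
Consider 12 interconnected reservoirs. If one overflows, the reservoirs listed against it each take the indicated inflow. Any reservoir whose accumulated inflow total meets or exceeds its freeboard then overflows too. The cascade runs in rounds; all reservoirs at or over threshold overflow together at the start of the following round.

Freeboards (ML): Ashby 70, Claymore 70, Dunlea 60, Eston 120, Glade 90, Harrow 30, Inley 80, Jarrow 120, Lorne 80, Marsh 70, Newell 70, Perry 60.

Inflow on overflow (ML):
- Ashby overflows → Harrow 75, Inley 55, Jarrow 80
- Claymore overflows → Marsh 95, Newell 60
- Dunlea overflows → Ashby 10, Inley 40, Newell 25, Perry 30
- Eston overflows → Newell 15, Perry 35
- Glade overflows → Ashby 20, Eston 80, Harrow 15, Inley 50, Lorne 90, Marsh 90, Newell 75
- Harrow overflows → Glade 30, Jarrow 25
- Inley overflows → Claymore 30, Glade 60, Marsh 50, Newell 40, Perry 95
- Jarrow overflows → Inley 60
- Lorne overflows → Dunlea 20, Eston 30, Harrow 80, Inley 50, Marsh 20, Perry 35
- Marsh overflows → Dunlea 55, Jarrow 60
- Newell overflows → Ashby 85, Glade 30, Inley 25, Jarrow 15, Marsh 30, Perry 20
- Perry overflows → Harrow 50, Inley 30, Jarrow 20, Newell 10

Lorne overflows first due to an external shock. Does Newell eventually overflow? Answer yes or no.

Round 1 — Lorne overflows (initial).
  Dunlea: +20 → 20 < 60
  Eston: +30 → 30 < 120
  Harrow: +80 → 80 ≥ 30
  Inley: +50 → 50 < 80
  Marsh: +20 → 20 < 70
  Perry: +35 → 35 < 60
Round 2 — Harrow overflows.
  Glade: +30 → 30 < 90
  Jarrow: +25 → 25 < 120
No further overflows.

no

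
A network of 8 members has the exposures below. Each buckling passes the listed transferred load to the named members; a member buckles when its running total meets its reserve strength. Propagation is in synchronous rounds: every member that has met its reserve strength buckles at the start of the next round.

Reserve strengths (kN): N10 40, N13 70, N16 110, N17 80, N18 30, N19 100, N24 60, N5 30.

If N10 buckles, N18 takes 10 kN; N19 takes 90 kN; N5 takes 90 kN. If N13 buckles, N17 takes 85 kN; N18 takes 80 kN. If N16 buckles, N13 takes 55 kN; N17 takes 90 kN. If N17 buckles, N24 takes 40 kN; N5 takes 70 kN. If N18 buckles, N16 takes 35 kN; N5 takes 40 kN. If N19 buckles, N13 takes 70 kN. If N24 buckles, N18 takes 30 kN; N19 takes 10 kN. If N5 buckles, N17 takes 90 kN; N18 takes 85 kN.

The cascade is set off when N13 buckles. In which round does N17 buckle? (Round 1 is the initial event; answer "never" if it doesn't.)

2

Round 1 — N13 buckles (initial).
  N17: +85 → 85 ≥ 80
  N18: +80 → 80 ≥ 30
Round 2 — N17, N18 buckle.
  N16: +35 → 35 < 110
  N24: +40 → 40 < 60
  N5: +70+40 → 110 ≥ 30
Round 3 — N5 buckles.
No further bucklings.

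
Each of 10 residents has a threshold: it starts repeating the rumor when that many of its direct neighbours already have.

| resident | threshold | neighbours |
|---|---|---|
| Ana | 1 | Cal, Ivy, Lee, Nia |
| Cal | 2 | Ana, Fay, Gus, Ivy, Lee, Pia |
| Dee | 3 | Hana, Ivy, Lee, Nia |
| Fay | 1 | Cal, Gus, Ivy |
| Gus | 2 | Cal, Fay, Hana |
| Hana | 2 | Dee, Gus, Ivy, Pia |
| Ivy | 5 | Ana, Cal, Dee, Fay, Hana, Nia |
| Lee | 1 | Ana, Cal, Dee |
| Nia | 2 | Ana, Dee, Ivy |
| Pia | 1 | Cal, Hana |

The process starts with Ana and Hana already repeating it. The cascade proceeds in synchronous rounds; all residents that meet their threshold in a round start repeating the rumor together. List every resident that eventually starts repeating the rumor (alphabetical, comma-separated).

Ana, Cal, Fay, Gus, Hana, Lee, Pia

Round 1 — Ana, Hana start repeating the rumor (initial).
Round 2 — checking thresholds:
  Cal: 1 of 6 neighbours < 2, holds.
  Dee: 1 of 4 neighbours < 3, holds.
  Gus: 1 of 3 neighbours < 2, holds.
  Ivy: 2 of 6 neighbours < 5, holds.
  Lee: 1 of 3 neighbours ≥ 1, starts repeating the rumor.
  Nia: 1 of 3 neighbours < 2, holds.
  Pia: 1 of 2 neighbours ≥ 1, starts repeating the rumor.
Round 3 — checking thresholds:
  Cal: 3 of 6 neighbours ≥ 2, starts repeating the rumor.
  Dee: 2 of 4 neighbours < 3, holds.
  Gus: 1 of 3 neighbours < 2, holds.
  Ivy: 2 of 6 neighbours < 5, holds.
  Nia: 1 of 3 neighbours < 2, holds.
Round 4 — checking thresholds:
  Dee: 2 of 4 neighbours < 3, holds.
  Fay: 1 of 3 neighbours ≥ 1, starts repeating the rumor.
  Gus: 2 of 3 neighbours ≥ 2, starts repeating the rumor.
  Ivy: 3 of 6 neighbours < 5, holds.
  Nia: 1 of 3 neighbours < 2, holds.
Round 5 — no new spreads; cascade stops.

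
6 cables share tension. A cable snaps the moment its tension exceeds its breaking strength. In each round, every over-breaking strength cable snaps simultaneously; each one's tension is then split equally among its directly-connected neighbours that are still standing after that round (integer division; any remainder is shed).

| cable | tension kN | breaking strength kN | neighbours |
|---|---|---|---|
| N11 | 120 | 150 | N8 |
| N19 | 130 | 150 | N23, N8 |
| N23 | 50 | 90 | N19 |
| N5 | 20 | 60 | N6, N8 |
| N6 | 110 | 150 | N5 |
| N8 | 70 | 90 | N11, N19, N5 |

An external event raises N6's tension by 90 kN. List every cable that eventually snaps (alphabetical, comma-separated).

Round 1 — N6 at 200 > 150. N6 snaps.
  N6 sheds 200 kN to N5: 200 each.
    N5: 20+200 = 220 > 60
Round 2 — N5 snaps.
  N5 sheds 220 kN to N8: 220 each.
    N8: 70+220 = 290 > 90
Round 3 — N8 snaps.
  N8 sheds 290 kN to N11, N19: 145 each.
    N11: 120+145 = 265 > 150
    N19: 130+145 = 275 > 150
Round 4 — N11, N19 snap.
  N11 sheds 265 kN: no online neighbours, lost.
  N19 sheds 275 kN to N23: 275 each.
    N23: 50+275 = 325 > 90
Round 5 — N23 snaps.
  N23 sheds 325 kN: no online neighbours, lost.
No further breaks.

N11, N19, N23, N5, N6, N8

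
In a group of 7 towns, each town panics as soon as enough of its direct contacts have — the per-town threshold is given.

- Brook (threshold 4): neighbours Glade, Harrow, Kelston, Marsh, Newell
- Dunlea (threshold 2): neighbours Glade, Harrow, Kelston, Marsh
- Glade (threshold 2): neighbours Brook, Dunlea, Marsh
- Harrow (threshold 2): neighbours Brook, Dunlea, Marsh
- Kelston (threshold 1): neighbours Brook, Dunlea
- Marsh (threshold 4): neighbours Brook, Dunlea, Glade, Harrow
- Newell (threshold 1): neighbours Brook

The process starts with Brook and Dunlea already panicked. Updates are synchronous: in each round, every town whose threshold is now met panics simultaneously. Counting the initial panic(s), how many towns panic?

Round 1 — Brook, Dunlea panic (initial).
Round 2 — checking thresholds:
  Glade: 2 of 3 neighbours ≥ 2, panics.
  Harrow: 2 of 3 neighbours ≥ 2, panics.
  Kelston: 2 of 2 neighbours ≥ 1, panics.
  Marsh: 2 of 4 neighbours < 4, below threshold.
  Newell: 1 of 1 neighbours ≥ 1, panics.
Round 3 — checking thresholds:
  Marsh: 4 of 4 neighbours ≥ 4, panics.
Round 4 — no new panics; cascade stops.

7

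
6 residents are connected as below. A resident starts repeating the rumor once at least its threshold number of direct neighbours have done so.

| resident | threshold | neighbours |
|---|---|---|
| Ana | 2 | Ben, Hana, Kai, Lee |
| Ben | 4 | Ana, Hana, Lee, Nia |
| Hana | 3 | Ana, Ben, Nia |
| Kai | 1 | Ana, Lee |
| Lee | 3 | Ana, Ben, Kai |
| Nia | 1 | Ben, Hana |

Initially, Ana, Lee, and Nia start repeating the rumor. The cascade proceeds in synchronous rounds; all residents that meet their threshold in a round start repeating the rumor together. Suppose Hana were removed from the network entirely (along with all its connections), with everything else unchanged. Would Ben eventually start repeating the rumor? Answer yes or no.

no

With Hana removed:
Round 1 — Ana, Lee, Nia start repeating the rumor (initial).
Round 2 — checking thresholds:
  Ben: 3 of 3 neighbours < 4, below threshold.
  Kai: 2 of 2 neighbours ≥ 1, starts repeating the rumor.
Round 3 — no new spreads; cascade stops.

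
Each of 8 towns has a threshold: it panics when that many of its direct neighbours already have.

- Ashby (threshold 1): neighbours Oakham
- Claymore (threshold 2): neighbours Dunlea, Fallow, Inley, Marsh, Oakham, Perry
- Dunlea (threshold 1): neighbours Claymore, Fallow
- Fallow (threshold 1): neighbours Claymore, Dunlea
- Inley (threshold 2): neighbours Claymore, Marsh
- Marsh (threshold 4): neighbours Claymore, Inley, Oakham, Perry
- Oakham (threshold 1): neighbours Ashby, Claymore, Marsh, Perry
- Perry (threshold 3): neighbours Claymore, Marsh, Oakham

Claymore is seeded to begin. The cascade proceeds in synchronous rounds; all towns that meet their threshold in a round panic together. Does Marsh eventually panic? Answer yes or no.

no

Round 1 — Claymore panics (initial).
Round 2 — checking thresholds:
  Dunlea: 1 of 2 neighbours ≥ 1, panics.
  Fallow: 1 of 2 neighbours ≥ 1, panics.
  Inley: 1 of 2 neighbours < 2, below threshold.
  Marsh: 1 of 4 neighbours < 4, below threshold.
  Oakham: 1 of 4 neighbours ≥ 1, panics.
  Perry: 1 of 3 neighbours < 3, below threshold.
Round 3 — checking thresholds:
  Ashby: 1 of 1 neighbours ≥ 1, panics.
  Inley: 1 of 2 neighbours < 2, below threshold.
  Marsh: 2 of 4 neighbours < 4, below threshold.
  Perry: 2 of 3 neighbours < 3, below threshold.
Round 4 — no new panics; cascade stops.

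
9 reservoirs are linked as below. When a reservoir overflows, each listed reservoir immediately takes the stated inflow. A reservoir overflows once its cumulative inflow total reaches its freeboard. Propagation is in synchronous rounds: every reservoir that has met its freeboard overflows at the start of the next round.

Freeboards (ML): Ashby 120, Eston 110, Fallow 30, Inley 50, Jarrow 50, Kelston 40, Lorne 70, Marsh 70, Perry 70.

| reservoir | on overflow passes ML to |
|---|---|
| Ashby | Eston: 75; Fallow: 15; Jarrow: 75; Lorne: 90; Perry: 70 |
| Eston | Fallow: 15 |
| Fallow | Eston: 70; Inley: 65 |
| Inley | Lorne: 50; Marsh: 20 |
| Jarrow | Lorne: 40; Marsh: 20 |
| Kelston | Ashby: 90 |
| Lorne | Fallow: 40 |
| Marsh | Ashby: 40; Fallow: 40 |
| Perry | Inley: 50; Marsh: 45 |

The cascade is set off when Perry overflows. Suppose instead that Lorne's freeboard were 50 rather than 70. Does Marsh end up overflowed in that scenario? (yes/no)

no

With Lorne's freeboard at 50:
Round 1 — Perry overflows (initial).
  Inley: +50 → 50 ≥ 50
  Marsh: +45 → 45 < 70
Round 2 — Inley overflows.
  Lorne: +50 → 50 ≥ 50
  Marsh: +20 → 65 < 70
Round 3 — Lorne overflows.
  Fallow: +40 → 40 ≥ 30
Round 4 — Fallow overflows.
  Eston: +70 → 70 < 110
No further overflows.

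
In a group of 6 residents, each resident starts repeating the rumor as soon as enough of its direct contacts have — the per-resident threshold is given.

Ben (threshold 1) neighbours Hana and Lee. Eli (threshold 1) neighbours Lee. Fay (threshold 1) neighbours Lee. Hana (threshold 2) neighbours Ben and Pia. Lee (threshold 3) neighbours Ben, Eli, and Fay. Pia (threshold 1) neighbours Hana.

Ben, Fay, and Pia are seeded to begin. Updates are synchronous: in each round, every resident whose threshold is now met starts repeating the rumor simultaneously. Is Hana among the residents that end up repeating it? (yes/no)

yes

Round 1 — Ben, Fay, Pia start repeating the rumor (initial).
Round 2 — checking thresholds:
  Hana: 2 of 2 neighbours ≥ 2, starts repeating the rumor.
  Lee: 2 of 3 neighbours < 3, not yet.
Round 3 — no new spreads; cascade stops.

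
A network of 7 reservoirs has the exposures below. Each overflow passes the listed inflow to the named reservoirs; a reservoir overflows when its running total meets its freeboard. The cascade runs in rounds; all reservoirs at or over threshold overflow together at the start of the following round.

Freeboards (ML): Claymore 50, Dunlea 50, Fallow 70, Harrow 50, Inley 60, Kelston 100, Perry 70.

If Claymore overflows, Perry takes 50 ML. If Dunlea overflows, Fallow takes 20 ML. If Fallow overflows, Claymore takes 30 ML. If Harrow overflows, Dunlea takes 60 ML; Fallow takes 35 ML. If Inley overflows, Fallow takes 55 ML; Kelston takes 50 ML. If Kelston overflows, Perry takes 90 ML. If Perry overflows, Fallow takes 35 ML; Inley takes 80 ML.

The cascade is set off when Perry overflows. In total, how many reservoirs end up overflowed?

Round 1 — Perry overflows (initial).
  Fallow: +35 → 35 < 70
  Inley: +80 → 80 ≥ 60
Round 2 — Inley overflows.
  Fallow: +55 → 90 ≥ 70
  Kelston: +50 → 50 < 100
Round 3 — Fallow overflows.
  Claymore: +30 → 30 < 50
No further overflows.

3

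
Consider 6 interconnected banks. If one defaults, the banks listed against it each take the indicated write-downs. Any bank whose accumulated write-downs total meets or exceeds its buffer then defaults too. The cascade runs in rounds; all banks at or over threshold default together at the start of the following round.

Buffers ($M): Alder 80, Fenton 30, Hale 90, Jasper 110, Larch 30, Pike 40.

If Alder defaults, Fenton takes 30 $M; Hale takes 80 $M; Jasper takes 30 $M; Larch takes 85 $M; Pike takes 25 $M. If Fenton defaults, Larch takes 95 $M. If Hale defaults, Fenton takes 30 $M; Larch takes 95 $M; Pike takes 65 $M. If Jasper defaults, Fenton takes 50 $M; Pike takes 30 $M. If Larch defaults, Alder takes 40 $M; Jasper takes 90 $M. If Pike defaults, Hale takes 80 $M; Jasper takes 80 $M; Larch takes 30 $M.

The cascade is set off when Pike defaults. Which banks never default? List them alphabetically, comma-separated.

Round 1 — Pike defaults (initial).
  Hale: +80 → 80 < 90
  Jasper: +80 → 80 < 110
  Larch: +30 → 30 ≥ 30
Round 2 — Larch defaults.
  Alder: +40 → 40 < 80
  Jasper: +90 → 170 ≥ 110
Round 3 — Jasper defaults.
  Fenton: +50 → 50 ≥ 30
Round 4 — Fenton defaults.
No further defaults.

Alder, Hale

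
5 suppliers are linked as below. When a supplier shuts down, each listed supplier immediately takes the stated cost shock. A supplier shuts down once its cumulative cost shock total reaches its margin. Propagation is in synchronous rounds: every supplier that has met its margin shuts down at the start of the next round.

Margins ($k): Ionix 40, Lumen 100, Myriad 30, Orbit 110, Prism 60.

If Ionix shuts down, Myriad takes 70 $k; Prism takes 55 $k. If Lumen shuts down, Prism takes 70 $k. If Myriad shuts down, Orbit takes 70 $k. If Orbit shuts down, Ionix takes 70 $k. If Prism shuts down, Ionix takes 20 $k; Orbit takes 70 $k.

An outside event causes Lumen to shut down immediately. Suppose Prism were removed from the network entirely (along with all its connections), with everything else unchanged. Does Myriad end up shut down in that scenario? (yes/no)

With Prism removed:
Round 1 — Lumen shuts down (initial).
No further shutdowns.

no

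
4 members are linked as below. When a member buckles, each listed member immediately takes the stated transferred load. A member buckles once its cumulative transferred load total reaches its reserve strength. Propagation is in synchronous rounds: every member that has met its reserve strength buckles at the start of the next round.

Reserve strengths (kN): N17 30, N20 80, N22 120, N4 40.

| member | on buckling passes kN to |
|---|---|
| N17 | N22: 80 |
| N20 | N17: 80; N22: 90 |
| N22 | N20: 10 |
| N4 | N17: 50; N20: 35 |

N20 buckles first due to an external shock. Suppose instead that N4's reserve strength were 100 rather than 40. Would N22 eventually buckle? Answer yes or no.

yes

With N4's reserve strength at 100:
Round 1 — N20 buckles (initial).
  N17: +80 → 80 ≥ 30
  N22: +90 → 90 < 120
Round 2 — N17 buckles.
  N22: +80 → 170 ≥ 120
Round 3 — N22 buckles.
No further bucklings.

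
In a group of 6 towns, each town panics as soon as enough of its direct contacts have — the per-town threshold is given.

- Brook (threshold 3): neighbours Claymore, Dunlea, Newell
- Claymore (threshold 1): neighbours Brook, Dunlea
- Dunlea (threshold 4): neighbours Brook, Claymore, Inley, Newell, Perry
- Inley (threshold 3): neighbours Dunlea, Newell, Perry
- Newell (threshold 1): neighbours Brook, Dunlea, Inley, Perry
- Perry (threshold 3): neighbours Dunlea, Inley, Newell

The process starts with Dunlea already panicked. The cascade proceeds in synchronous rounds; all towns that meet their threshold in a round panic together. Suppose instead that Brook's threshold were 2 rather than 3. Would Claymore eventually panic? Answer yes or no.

With Brook's threshold at 2:
Round 1 — Dunlea panics (initial).
Round 2 — checking thresholds:
  Brook: 1 of 3 neighbours < 2, not yet.
  Claymore: 1 of 2 neighbours ≥ 1, panics.
  Inley: 1 of 3 neighbours < 3, not yet.
  Newell: 1 of 4 neighbours ≥ 1, panics.
  Perry: 1 of 3 neighbours < 3, not yet.
Round 3 — checking thresholds:
  Brook: 3 of 3 neighbours ≥ 2, panics.
  Inley: 2 of 3 neighbours < 3, not yet.
  Perry: 2 of 3 neighbours < 3, not yet.
Round 4 — no new panics; cascade stops.

yes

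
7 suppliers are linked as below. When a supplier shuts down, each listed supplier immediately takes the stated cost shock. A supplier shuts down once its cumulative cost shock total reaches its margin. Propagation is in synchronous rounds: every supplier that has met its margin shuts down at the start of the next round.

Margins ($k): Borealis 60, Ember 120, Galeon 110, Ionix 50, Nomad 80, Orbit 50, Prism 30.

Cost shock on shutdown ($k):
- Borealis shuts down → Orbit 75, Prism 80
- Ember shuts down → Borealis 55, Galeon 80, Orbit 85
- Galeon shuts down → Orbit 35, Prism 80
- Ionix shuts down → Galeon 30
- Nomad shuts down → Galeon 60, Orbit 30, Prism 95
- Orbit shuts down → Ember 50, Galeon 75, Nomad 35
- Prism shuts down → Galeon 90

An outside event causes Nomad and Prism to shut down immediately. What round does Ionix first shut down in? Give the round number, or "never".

never

Round 1 — Nomad, Prism shut down (initial).
  Galeon: +60+90 → 150 ≥ 110
  Orbit: +30 → 30 < 50
Round 2 — Galeon shuts down.
  Orbit: +35 → 65 ≥ 50
Round 3 — Orbit shuts down.
  Ember: +50 → 50 < 120
No further shutdowns.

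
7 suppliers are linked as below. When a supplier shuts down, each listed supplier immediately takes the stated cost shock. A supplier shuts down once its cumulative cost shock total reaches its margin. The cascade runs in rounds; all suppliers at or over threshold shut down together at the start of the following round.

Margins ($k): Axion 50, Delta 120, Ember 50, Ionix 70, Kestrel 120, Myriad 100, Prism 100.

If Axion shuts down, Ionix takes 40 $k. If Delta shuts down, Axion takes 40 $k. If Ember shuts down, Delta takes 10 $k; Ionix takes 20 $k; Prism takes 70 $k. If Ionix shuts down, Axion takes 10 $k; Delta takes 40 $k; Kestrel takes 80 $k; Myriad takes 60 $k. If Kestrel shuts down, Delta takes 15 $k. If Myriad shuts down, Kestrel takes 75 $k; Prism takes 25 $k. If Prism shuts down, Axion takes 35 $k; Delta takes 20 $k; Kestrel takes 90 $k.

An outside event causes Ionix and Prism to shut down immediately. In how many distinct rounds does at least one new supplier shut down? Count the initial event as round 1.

Round 1 — Ionix, Prism shut down (initial).
  Axion: +10+35 → 45 < 50
  Delta: +40+20 → 60 < 120
  Kestrel: +80+90 → 170 ≥ 120
  Myriad: +60 → 60 < 100
Round 2 — Kestrel shuts down.
  Delta: +15 → 75 < 120
No further shutdowns.

2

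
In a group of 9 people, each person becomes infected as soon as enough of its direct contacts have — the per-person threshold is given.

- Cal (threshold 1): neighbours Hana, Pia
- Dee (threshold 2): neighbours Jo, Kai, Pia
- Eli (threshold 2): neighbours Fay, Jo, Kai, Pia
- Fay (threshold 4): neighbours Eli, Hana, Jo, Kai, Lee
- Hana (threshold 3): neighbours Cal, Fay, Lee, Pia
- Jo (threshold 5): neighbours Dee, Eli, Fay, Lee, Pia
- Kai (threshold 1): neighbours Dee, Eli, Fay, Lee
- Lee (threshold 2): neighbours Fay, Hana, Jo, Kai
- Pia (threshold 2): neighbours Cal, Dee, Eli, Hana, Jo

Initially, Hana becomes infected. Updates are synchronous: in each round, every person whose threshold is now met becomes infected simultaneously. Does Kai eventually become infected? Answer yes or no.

no

Round 1 — Hana becomes infected (initial).
Round 2 — checking thresholds:
  Cal: 1 of 2 neighbours ≥ 1, becomes infected.
  Fay: 1 of 5 neighbours < 4, not yet.
  Lee: 1 of 4 neighbours < 2, not yet.
  Pia: 1 of 5 neighbours < 2, not yet.
Round 3 — checking thresholds:
  Fay: 1 of 5 neighbours < 4, not yet.
  Lee: 1 of 4 neighbours < 2, not yet.
  Pia: 2 of 5 neighbours ≥ 2, becomes infected.
Round 4 — no new infections; cascade stops.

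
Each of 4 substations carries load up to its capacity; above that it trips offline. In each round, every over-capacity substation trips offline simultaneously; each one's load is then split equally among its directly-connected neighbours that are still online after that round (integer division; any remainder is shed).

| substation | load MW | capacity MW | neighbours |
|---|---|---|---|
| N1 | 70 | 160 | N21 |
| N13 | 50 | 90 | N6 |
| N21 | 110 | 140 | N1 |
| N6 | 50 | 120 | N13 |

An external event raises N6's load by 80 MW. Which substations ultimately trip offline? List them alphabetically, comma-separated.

N13, N6

Round 1 — N6 at 130 > 120. N6 trips offline.
  N6 sheds 130 MW to N13: 130 each.
    N13: 50+130 = 180 > 90
Round 2 — N13 trips offline.
  N13 sheds 180 MW: no online neighbours, lost.
No further trips.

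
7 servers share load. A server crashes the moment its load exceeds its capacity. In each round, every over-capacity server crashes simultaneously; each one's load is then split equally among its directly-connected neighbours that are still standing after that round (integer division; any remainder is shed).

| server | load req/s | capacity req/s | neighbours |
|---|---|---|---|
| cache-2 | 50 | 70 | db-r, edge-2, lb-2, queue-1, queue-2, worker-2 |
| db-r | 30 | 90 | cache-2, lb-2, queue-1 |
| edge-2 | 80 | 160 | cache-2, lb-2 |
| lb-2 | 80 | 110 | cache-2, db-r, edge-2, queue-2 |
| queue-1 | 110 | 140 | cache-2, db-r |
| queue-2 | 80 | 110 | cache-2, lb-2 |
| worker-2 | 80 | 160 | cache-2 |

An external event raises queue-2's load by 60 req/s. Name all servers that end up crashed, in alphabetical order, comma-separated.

cache-2, db-r, edge-2, lb-2, queue-1, queue-2

Round 1 — queue-2 at 140 > 110. queue-2 crashes.
  queue-2 sheds 140 req/s to cache-2, lb-2: 70 each.
    cache-2: 50+70 = 120 > 70
    lb-2: 80+70 = 150 > 110
Round 2 — cache-2, lb-2 crash.
  cache-2 sheds 120 req/s to db-r, edge-2, queue-1, worker-2: 30 each.
    db-r: 30+30 = 60 ≤ 90
    edge-2: 80+30 = 110 ≤ 160
    queue-1: 110+30 = 140 ≤ 140
    worker-2: 80+30 = 110 ≤ 160
  lb-2 sheds 150 req/s to db-r, edge-2: 75 each.
    db-r: 60+75 = 135 > 90
    edge-2: 110+75 = 185 > 160
Round 3 — db-r, edge-2 crash.
  db-r sheds 135 req/s to queue-1: 135 each.
    queue-1: 140+135 = 275 > 140
  edge-2 sheds 185 req/s: no online neighbours, lost.
Round 4 — queue-1 crashes.
  queue-1 sheds 275 req/s: no online neighbours, lost.
No further crashes.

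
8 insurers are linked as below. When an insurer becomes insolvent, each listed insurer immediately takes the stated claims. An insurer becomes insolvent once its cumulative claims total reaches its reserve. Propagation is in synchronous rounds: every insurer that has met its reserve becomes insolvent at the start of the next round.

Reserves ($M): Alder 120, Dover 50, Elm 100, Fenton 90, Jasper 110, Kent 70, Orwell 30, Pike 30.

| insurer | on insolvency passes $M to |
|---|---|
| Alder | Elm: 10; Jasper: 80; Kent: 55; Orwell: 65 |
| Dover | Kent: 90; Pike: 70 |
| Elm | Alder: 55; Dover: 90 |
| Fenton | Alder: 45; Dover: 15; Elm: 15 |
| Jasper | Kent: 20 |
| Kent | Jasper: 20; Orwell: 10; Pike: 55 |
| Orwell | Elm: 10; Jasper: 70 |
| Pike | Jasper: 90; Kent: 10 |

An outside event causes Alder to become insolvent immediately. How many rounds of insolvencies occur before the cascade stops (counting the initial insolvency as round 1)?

Round 1 — Alder becomes insolvent (initial).
  Elm: +10 → 10 < 100
  Jasper: +80 → 80 < 110
  Kent: +55 → 55 < 70
  Orwell: +65 → 65 ≥ 30
Round 2 — Orwell becomes insolvent.
  Elm: +10 → 20 < 100
  Jasper: +70 → 150 ≥ 110
Round 3 — Jasper becomes insolvent.
  Kent: +20 → 75 ≥ 70
Round 4 — Kent becomes insolvent.
  Pike: +55 → 55 ≥ 30
Round 5 — Pike becomes insolvent.
No further insolvencies.

5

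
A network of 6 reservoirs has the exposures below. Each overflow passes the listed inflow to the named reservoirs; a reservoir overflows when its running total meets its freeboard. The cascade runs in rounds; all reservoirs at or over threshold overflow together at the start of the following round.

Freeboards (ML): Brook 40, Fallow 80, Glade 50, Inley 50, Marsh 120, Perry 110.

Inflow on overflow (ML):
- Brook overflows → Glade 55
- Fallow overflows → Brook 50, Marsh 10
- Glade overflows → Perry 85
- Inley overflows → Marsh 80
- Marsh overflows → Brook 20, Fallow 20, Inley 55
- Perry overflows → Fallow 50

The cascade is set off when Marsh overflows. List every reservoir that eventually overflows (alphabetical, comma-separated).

Round 1 — Marsh overflows (initial).
  Brook: +20 → 20 < 40
  Fallow: +20 → 20 < 80
  Inley: +55 → 55 ≥ 50
Round 2 — Inley overflows.
No further overflows.

Inley, Marsh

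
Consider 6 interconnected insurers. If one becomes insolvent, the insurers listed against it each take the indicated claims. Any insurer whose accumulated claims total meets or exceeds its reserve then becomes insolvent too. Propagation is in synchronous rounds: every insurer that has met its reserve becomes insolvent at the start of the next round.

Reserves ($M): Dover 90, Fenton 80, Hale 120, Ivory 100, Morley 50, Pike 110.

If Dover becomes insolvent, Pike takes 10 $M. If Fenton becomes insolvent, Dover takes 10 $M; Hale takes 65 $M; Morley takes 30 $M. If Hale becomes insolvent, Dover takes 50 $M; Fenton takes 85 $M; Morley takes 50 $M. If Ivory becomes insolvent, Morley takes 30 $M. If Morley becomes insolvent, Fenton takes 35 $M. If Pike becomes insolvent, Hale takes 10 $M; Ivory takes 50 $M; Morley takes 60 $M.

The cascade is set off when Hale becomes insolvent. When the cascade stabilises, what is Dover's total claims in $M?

60

Round 1 — Hale becomes insolvent (initial).
  Dover: +50 → 50 < 90
  Fenton: +85 → 85 ≥ 80
  Morley: +50 → 50 ≥ 50
Round 2 — Fenton, Morley become insolvent.
  Dover: +10 → 60 < 90
No further insolvencies.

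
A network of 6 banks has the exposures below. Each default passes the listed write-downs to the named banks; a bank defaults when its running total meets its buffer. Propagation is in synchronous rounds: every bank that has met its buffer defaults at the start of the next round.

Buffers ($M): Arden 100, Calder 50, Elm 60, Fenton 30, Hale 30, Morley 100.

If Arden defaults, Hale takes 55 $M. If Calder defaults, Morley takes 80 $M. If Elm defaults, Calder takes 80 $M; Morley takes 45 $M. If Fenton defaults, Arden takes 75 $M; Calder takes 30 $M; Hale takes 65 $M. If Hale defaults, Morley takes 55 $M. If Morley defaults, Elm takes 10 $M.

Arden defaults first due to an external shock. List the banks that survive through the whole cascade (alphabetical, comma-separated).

Calder, Elm, Fenton, Morley

Round 1 — Arden defaults (initial).
  Hale: +55 → 55 ≥ 30
Round 2 — Hale defaults.
  Morley: +55 → 55 < 100
No further defaults.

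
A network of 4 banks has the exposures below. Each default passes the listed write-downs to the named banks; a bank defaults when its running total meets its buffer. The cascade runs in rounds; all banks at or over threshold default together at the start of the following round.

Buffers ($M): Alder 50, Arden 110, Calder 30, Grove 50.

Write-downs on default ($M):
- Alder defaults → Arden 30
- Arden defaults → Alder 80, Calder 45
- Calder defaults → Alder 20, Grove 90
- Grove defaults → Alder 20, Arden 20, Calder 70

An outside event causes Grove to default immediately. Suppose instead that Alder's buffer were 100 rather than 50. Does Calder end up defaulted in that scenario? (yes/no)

yes

With Alder's buffer at 100:
Round 1 — Grove defaults (initial).
  Alder: +20 → 20 < 100
  Arden: +20 → 20 < 110
  Calder: +70 → 70 ≥ 30
Round 2 — Calder defaults.
  Alder: +20 → 40 < 100
No further defaults.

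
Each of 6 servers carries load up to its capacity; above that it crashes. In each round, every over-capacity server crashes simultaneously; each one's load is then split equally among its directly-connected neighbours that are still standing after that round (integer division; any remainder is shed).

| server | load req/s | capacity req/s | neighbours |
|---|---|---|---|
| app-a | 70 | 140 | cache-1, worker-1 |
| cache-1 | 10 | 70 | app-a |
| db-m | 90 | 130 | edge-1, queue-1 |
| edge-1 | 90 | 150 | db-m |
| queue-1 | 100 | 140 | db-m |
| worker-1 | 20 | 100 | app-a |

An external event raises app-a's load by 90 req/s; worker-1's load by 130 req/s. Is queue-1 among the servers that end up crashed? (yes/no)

Round 1 — app-a at 160 > 140; worker-1 at 150 > 100. app-a, worker-1 crash.
  app-a sheds 160 req/s to cache-1: 160 each.
    cache-1: 10+160 = 170 > 70
  worker-1 sheds 150 req/s: no online neighbours, lost.
Round 2 — cache-1 crashes.
  cache-1 sheds 170 req/s: no online neighbours, lost.
No further crashes.

no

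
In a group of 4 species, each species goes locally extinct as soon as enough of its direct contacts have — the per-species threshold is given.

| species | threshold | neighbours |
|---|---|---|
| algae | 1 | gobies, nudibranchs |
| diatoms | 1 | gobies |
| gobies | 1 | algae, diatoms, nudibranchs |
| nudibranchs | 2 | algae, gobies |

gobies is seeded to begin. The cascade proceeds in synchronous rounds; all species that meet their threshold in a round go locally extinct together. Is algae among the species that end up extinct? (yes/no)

yes

Round 1 — gobies goes locally extinct (initial).
Round 2 — checking thresholds:
  algae: 1 of 2 neighbours ≥ 1, goes locally extinct.
  diatoms: 1 of 1 neighbours ≥ 1, goes locally extinct.
  nudibranchs: 1 of 2 neighbours < 2, holds.
Round 3 — checking thresholds:
  nudibranchs: 2 of 2 neighbours ≥ 2, goes locally extinct.
Round 4 — no new extinctions; cascade stops.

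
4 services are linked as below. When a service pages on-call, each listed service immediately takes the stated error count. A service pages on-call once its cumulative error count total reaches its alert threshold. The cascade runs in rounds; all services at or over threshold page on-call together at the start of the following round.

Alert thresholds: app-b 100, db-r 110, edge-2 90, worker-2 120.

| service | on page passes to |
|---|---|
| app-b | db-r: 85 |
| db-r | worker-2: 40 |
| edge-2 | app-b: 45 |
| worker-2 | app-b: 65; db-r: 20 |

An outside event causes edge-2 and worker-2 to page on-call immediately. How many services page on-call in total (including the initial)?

Round 1 — edge-2, worker-2 page on-call (initial).
  app-b: +45+65 → 110 ≥ 100
  db-r: +20 → 20 < 110
Round 2 — app-b pages on-call.
  db-r: +85 → 105 < 110
No further pages.

3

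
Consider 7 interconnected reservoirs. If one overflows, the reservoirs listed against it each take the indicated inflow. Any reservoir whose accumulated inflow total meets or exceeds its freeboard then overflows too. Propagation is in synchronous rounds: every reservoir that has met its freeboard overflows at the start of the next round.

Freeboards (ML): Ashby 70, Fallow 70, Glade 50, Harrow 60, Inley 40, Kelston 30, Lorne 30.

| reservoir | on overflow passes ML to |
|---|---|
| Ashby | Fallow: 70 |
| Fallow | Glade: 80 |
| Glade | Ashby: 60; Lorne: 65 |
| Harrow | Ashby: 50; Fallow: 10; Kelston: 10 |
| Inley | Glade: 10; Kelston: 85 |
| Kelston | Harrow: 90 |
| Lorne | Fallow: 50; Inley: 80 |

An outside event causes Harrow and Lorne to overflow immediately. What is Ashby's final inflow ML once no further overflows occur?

50

Round 1 — Harrow, Lorne overflow (initial).
  Ashby: +50 → 50 < 70
  Fallow: +10+50 → 60 < 70
  Inley: +80 → 80 ≥ 40
  Kelston: +10 → 10 < 30
Round 2 — Inley overflows.
  Glade: +10 → 10 < 50
  Kelston: +85 → 95 ≥ 30
Round 3 — Kelston overflows.
No further overflows.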